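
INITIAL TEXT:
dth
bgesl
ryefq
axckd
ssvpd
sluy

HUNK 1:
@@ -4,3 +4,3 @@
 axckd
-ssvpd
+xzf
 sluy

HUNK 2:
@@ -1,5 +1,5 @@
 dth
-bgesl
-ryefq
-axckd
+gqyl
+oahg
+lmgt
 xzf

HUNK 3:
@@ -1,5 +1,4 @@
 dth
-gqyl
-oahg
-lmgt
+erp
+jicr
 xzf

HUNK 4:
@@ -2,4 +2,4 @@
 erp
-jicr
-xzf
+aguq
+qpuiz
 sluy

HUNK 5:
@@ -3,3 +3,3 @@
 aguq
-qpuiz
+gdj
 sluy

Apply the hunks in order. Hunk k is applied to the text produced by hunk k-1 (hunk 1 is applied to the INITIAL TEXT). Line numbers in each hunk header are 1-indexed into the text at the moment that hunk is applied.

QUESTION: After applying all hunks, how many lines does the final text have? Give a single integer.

Hunk 1: at line 4 remove [ssvpd] add [xzf] -> 6 lines: dth bgesl ryefq axckd xzf sluy
Hunk 2: at line 1 remove [bgesl,ryefq,axckd] add [gqyl,oahg,lmgt] -> 6 lines: dth gqyl oahg lmgt xzf sluy
Hunk 3: at line 1 remove [gqyl,oahg,lmgt] add [erp,jicr] -> 5 lines: dth erp jicr xzf sluy
Hunk 4: at line 2 remove [jicr,xzf] add [aguq,qpuiz] -> 5 lines: dth erp aguq qpuiz sluy
Hunk 5: at line 3 remove [qpuiz] add [gdj] -> 5 lines: dth erp aguq gdj sluy
Final line count: 5

Answer: 5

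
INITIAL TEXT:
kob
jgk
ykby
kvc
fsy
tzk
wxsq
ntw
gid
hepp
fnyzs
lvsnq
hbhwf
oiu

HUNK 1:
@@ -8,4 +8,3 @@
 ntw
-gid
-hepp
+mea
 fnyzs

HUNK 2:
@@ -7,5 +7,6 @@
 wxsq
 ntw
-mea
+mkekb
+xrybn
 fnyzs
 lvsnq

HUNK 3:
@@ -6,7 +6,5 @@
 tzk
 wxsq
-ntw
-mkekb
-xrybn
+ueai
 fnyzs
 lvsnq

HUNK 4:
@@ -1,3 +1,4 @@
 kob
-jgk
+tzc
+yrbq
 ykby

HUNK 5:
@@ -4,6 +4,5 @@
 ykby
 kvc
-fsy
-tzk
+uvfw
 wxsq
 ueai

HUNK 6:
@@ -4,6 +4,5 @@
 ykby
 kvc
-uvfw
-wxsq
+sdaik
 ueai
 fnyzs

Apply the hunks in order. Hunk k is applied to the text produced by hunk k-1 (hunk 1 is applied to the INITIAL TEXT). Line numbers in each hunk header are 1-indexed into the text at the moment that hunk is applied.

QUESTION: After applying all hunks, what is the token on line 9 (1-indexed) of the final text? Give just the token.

Answer: lvsnq

Derivation:
Hunk 1: at line 8 remove [gid,hepp] add [mea] -> 13 lines: kob jgk ykby kvc fsy tzk wxsq ntw mea fnyzs lvsnq hbhwf oiu
Hunk 2: at line 7 remove [mea] add [mkekb,xrybn] -> 14 lines: kob jgk ykby kvc fsy tzk wxsq ntw mkekb xrybn fnyzs lvsnq hbhwf oiu
Hunk 3: at line 6 remove [ntw,mkekb,xrybn] add [ueai] -> 12 lines: kob jgk ykby kvc fsy tzk wxsq ueai fnyzs lvsnq hbhwf oiu
Hunk 4: at line 1 remove [jgk] add [tzc,yrbq] -> 13 lines: kob tzc yrbq ykby kvc fsy tzk wxsq ueai fnyzs lvsnq hbhwf oiu
Hunk 5: at line 4 remove [fsy,tzk] add [uvfw] -> 12 lines: kob tzc yrbq ykby kvc uvfw wxsq ueai fnyzs lvsnq hbhwf oiu
Hunk 6: at line 4 remove [uvfw,wxsq] add [sdaik] -> 11 lines: kob tzc yrbq ykby kvc sdaik ueai fnyzs lvsnq hbhwf oiu
Final line 9: lvsnq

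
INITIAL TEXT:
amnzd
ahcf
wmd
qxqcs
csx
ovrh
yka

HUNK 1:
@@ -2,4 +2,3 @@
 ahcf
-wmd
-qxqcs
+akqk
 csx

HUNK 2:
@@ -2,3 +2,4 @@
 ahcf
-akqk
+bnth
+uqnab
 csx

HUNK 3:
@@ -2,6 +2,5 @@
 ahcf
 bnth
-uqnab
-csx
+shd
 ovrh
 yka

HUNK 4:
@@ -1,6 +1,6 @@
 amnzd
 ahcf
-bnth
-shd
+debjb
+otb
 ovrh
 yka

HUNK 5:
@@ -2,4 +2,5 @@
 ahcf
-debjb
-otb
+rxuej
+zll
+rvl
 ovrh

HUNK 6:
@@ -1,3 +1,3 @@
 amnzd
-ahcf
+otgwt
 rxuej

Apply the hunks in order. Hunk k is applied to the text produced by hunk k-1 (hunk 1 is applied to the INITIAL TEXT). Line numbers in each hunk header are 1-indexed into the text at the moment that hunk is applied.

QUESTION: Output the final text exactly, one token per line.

Answer: amnzd
otgwt
rxuej
zll
rvl
ovrh
yka

Derivation:
Hunk 1: at line 2 remove [wmd,qxqcs] add [akqk] -> 6 lines: amnzd ahcf akqk csx ovrh yka
Hunk 2: at line 2 remove [akqk] add [bnth,uqnab] -> 7 lines: amnzd ahcf bnth uqnab csx ovrh yka
Hunk 3: at line 2 remove [uqnab,csx] add [shd] -> 6 lines: amnzd ahcf bnth shd ovrh yka
Hunk 4: at line 1 remove [bnth,shd] add [debjb,otb] -> 6 lines: amnzd ahcf debjb otb ovrh yka
Hunk 5: at line 2 remove [debjb,otb] add [rxuej,zll,rvl] -> 7 lines: amnzd ahcf rxuej zll rvl ovrh yka
Hunk 6: at line 1 remove [ahcf] add [otgwt] -> 7 lines: amnzd otgwt rxuej zll rvl ovrh yka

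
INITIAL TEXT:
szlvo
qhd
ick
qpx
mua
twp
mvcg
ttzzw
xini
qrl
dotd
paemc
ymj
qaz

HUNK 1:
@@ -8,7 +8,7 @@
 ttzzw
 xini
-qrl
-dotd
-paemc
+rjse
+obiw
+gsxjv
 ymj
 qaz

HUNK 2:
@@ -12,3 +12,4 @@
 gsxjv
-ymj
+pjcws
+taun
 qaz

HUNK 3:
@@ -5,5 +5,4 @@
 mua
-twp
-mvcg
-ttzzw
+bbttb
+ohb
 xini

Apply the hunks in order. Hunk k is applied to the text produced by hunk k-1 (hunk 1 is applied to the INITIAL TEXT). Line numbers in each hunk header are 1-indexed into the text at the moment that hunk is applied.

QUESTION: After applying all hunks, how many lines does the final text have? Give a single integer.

Answer: 14

Derivation:
Hunk 1: at line 8 remove [qrl,dotd,paemc] add [rjse,obiw,gsxjv] -> 14 lines: szlvo qhd ick qpx mua twp mvcg ttzzw xini rjse obiw gsxjv ymj qaz
Hunk 2: at line 12 remove [ymj] add [pjcws,taun] -> 15 lines: szlvo qhd ick qpx mua twp mvcg ttzzw xini rjse obiw gsxjv pjcws taun qaz
Hunk 3: at line 5 remove [twp,mvcg,ttzzw] add [bbttb,ohb] -> 14 lines: szlvo qhd ick qpx mua bbttb ohb xini rjse obiw gsxjv pjcws taun qaz
Final line count: 14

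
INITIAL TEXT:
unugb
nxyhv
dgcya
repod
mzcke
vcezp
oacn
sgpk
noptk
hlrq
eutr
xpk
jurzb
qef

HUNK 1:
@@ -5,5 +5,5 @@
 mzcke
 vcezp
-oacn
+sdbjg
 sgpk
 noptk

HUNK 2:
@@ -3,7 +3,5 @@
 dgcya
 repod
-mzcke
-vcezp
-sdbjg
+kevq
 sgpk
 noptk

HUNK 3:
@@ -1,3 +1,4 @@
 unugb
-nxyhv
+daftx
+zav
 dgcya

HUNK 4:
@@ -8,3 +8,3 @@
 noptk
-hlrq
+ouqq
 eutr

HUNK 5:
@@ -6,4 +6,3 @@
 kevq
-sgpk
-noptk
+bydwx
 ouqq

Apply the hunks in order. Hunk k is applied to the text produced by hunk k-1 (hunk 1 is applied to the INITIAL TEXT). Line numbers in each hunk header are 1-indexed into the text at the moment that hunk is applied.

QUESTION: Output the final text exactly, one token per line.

Hunk 1: at line 5 remove [oacn] add [sdbjg] -> 14 lines: unugb nxyhv dgcya repod mzcke vcezp sdbjg sgpk noptk hlrq eutr xpk jurzb qef
Hunk 2: at line 3 remove [mzcke,vcezp,sdbjg] add [kevq] -> 12 lines: unugb nxyhv dgcya repod kevq sgpk noptk hlrq eutr xpk jurzb qef
Hunk 3: at line 1 remove [nxyhv] add [daftx,zav] -> 13 lines: unugb daftx zav dgcya repod kevq sgpk noptk hlrq eutr xpk jurzb qef
Hunk 4: at line 8 remove [hlrq] add [ouqq] -> 13 lines: unugb daftx zav dgcya repod kevq sgpk noptk ouqq eutr xpk jurzb qef
Hunk 5: at line 6 remove [sgpk,noptk] add [bydwx] -> 12 lines: unugb daftx zav dgcya repod kevq bydwx ouqq eutr xpk jurzb qef

Answer: unugb
daftx
zav
dgcya
repod
kevq
bydwx
ouqq
eutr
xpk
jurzb
qef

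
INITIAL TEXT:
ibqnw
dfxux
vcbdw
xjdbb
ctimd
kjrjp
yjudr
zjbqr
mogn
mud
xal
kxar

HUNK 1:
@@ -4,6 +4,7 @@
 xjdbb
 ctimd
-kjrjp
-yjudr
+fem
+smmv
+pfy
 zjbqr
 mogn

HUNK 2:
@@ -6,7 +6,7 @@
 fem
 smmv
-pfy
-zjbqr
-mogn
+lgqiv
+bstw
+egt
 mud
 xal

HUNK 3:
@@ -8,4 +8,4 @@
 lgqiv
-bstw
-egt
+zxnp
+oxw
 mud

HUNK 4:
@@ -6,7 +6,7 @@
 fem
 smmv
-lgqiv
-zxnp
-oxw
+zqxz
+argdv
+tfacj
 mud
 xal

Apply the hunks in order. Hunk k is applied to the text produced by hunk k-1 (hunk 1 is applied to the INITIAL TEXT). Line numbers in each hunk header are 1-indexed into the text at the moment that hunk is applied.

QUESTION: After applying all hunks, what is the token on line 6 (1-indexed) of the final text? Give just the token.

Hunk 1: at line 4 remove [kjrjp,yjudr] add [fem,smmv,pfy] -> 13 lines: ibqnw dfxux vcbdw xjdbb ctimd fem smmv pfy zjbqr mogn mud xal kxar
Hunk 2: at line 6 remove [pfy,zjbqr,mogn] add [lgqiv,bstw,egt] -> 13 lines: ibqnw dfxux vcbdw xjdbb ctimd fem smmv lgqiv bstw egt mud xal kxar
Hunk 3: at line 8 remove [bstw,egt] add [zxnp,oxw] -> 13 lines: ibqnw dfxux vcbdw xjdbb ctimd fem smmv lgqiv zxnp oxw mud xal kxar
Hunk 4: at line 6 remove [lgqiv,zxnp,oxw] add [zqxz,argdv,tfacj] -> 13 lines: ibqnw dfxux vcbdw xjdbb ctimd fem smmv zqxz argdv tfacj mud xal kxar
Final line 6: fem

Answer: fem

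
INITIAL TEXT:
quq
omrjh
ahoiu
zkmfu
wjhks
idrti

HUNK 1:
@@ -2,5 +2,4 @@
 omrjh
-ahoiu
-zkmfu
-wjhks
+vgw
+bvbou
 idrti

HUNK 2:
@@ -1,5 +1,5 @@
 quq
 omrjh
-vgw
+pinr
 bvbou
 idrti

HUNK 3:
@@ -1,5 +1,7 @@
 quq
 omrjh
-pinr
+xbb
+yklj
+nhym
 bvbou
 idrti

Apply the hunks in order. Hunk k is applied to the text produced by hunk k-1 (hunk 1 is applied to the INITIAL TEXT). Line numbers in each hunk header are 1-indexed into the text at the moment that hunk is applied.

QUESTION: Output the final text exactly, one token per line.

Hunk 1: at line 2 remove [ahoiu,zkmfu,wjhks] add [vgw,bvbou] -> 5 lines: quq omrjh vgw bvbou idrti
Hunk 2: at line 1 remove [vgw] add [pinr] -> 5 lines: quq omrjh pinr bvbou idrti
Hunk 3: at line 1 remove [pinr] add [xbb,yklj,nhym] -> 7 lines: quq omrjh xbb yklj nhym bvbou idrti

Answer: quq
omrjh
xbb
yklj
nhym
bvbou
idrti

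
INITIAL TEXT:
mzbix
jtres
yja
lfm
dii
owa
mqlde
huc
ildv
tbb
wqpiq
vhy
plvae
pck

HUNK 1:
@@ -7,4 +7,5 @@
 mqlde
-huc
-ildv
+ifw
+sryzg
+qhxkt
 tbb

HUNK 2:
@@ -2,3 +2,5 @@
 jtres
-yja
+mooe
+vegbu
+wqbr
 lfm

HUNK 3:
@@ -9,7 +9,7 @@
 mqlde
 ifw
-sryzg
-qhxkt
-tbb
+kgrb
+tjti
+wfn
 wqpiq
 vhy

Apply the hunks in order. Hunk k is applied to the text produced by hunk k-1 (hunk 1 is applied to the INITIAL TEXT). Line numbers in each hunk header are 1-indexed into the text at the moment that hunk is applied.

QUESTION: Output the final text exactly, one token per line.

Answer: mzbix
jtres
mooe
vegbu
wqbr
lfm
dii
owa
mqlde
ifw
kgrb
tjti
wfn
wqpiq
vhy
plvae
pck

Derivation:
Hunk 1: at line 7 remove [huc,ildv] add [ifw,sryzg,qhxkt] -> 15 lines: mzbix jtres yja lfm dii owa mqlde ifw sryzg qhxkt tbb wqpiq vhy plvae pck
Hunk 2: at line 2 remove [yja] add [mooe,vegbu,wqbr] -> 17 lines: mzbix jtres mooe vegbu wqbr lfm dii owa mqlde ifw sryzg qhxkt tbb wqpiq vhy plvae pck
Hunk 3: at line 9 remove [sryzg,qhxkt,tbb] add [kgrb,tjti,wfn] -> 17 lines: mzbix jtres mooe vegbu wqbr lfm dii owa mqlde ifw kgrb tjti wfn wqpiq vhy plvae pck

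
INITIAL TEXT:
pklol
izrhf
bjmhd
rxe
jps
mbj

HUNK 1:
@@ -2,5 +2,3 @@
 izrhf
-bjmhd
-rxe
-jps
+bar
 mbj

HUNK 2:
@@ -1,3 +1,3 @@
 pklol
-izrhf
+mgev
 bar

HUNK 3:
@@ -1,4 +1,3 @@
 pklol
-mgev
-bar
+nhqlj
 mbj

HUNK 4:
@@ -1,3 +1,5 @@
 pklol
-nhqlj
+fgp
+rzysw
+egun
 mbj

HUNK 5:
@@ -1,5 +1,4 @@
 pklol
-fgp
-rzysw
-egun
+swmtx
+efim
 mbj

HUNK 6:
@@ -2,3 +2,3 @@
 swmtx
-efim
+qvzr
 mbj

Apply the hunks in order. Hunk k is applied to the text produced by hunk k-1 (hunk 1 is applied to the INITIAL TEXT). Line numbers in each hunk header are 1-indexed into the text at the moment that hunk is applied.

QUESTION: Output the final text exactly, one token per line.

Hunk 1: at line 2 remove [bjmhd,rxe,jps] add [bar] -> 4 lines: pklol izrhf bar mbj
Hunk 2: at line 1 remove [izrhf] add [mgev] -> 4 lines: pklol mgev bar mbj
Hunk 3: at line 1 remove [mgev,bar] add [nhqlj] -> 3 lines: pklol nhqlj mbj
Hunk 4: at line 1 remove [nhqlj] add [fgp,rzysw,egun] -> 5 lines: pklol fgp rzysw egun mbj
Hunk 5: at line 1 remove [fgp,rzysw,egun] add [swmtx,efim] -> 4 lines: pklol swmtx efim mbj
Hunk 6: at line 2 remove [efim] add [qvzr] -> 4 lines: pklol swmtx qvzr mbj

Answer: pklol
swmtx
qvzr
mbj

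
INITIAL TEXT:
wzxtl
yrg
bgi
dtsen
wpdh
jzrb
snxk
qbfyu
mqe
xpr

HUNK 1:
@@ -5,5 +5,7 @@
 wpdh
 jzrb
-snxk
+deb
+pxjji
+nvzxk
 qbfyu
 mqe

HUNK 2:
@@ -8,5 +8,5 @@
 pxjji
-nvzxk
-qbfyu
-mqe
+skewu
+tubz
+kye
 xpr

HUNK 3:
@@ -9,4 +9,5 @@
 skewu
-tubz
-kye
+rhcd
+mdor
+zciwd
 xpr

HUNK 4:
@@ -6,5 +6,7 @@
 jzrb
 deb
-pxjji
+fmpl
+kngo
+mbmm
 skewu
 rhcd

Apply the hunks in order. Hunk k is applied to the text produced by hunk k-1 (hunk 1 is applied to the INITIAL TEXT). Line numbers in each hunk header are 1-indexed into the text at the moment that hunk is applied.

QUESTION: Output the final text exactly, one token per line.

Answer: wzxtl
yrg
bgi
dtsen
wpdh
jzrb
deb
fmpl
kngo
mbmm
skewu
rhcd
mdor
zciwd
xpr

Derivation:
Hunk 1: at line 5 remove [snxk] add [deb,pxjji,nvzxk] -> 12 lines: wzxtl yrg bgi dtsen wpdh jzrb deb pxjji nvzxk qbfyu mqe xpr
Hunk 2: at line 8 remove [nvzxk,qbfyu,mqe] add [skewu,tubz,kye] -> 12 lines: wzxtl yrg bgi dtsen wpdh jzrb deb pxjji skewu tubz kye xpr
Hunk 3: at line 9 remove [tubz,kye] add [rhcd,mdor,zciwd] -> 13 lines: wzxtl yrg bgi dtsen wpdh jzrb deb pxjji skewu rhcd mdor zciwd xpr
Hunk 4: at line 6 remove [pxjji] add [fmpl,kngo,mbmm] -> 15 lines: wzxtl yrg bgi dtsen wpdh jzrb deb fmpl kngo mbmm skewu rhcd mdor zciwd xpr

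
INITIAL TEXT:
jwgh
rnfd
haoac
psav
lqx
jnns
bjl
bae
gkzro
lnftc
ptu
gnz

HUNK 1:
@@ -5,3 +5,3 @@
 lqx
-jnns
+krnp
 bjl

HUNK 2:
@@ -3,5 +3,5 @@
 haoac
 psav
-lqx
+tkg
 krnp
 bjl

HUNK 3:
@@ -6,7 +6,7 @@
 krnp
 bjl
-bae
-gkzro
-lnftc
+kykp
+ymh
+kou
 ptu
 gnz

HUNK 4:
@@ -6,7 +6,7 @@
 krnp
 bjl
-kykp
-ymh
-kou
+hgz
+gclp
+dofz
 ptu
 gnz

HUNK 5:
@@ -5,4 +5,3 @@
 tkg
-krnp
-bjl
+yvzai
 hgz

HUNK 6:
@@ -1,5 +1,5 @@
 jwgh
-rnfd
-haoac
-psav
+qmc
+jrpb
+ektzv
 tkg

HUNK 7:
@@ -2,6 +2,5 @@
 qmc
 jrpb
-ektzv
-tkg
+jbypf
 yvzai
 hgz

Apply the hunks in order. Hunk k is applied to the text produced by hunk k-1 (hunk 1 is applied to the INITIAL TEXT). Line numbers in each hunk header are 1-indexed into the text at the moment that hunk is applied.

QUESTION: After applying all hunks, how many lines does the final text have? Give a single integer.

Answer: 10

Derivation:
Hunk 1: at line 5 remove [jnns] add [krnp] -> 12 lines: jwgh rnfd haoac psav lqx krnp bjl bae gkzro lnftc ptu gnz
Hunk 2: at line 3 remove [lqx] add [tkg] -> 12 lines: jwgh rnfd haoac psav tkg krnp bjl bae gkzro lnftc ptu gnz
Hunk 3: at line 6 remove [bae,gkzro,lnftc] add [kykp,ymh,kou] -> 12 lines: jwgh rnfd haoac psav tkg krnp bjl kykp ymh kou ptu gnz
Hunk 4: at line 6 remove [kykp,ymh,kou] add [hgz,gclp,dofz] -> 12 lines: jwgh rnfd haoac psav tkg krnp bjl hgz gclp dofz ptu gnz
Hunk 5: at line 5 remove [krnp,bjl] add [yvzai] -> 11 lines: jwgh rnfd haoac psav tkg yvzai hgz gclp dofz ptu gnz
Hunk 6: at line 1 remove [rnfd,haoac,psav] add [qmc,jrpb,ektzv] -> 11 lines: jwgh qmc jrpb ektzv tkg yvzai hgz gclp dofz ptu gnz
Hunk 7: at line 2 remove [ektzv,tkg] add [jbypf] -> 10 lines: jwgh qmc jrpb jbypf yvzai hgz gclp dofz ptu gnz
Final line count: 10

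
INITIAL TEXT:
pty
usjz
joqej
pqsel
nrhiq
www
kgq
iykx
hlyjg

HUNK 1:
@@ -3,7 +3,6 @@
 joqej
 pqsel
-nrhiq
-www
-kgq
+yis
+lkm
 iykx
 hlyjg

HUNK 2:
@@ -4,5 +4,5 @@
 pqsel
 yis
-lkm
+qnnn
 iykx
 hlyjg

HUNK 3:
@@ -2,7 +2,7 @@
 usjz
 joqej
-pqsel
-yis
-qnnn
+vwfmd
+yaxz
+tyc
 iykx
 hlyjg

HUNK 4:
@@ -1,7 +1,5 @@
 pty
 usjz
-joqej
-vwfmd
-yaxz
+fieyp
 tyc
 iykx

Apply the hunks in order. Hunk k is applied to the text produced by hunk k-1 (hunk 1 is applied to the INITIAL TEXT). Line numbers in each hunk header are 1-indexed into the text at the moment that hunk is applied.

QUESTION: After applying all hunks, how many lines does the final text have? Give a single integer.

Answer: 6

Derivation:
Hunk 1: at line 3 remove [nrhiq,www,kgq] add [yis,lkm] -> 8 lines: pty usjz joqej pqsel yis lkm iykx hlyjg
Hunk 2: at line 4 remove [lkm] add [qnnn] -> 8 lines: pty usjz joqej pqsel yis qnnn iykx hlyjg
Hunk 3: at line 2 remove [pqsel,yis,qnnn] add [vwfmd,yaxz,tyc] -> 8 lines: pty usjz joqej vwfmd yaxz tyc iykx hlyjg
Hunk 4: at line 1 remove [joqej,vwfmd,yaxz] add [fieyp] -> 6 lines: pty usjz fieyp tyc iykx hlyjg
Final line count: 6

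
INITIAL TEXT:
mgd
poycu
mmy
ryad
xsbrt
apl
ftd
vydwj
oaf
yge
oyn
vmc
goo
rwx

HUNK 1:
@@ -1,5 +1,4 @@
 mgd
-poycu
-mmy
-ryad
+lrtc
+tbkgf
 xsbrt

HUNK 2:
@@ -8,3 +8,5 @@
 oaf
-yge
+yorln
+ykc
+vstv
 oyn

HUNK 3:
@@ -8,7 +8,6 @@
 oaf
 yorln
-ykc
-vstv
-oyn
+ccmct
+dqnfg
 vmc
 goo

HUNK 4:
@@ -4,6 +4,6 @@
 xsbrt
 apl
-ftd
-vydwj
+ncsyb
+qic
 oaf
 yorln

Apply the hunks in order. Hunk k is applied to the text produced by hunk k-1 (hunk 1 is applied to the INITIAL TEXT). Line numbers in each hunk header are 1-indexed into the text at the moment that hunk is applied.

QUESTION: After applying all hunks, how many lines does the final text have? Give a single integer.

Hunk 1: at line 1 remove [poycu,mmy,ryad] add [lrtc,tbkgf] -> 13 lines: mgd lrtc tbkgf xsbrt apl ftd vydwj oaf yge oyn vmc goo rwx
Hunk 2: at line 8 remove [yge] add [yorln,ykc,vstv] -> 15 lines: mgd lrtc tbkgf xsbrt apl ftd vydwj oaf yorln ykc vstv oyn vmc goo rwx
Hunk 3: at line 8 remove [ykc,vstv,oyn] add [ccmct,dqnfg] -> 14 lines: mgd lrtc tbkgf xsbrt apl ftd vydwj oaf yorln ccmct dqnfg vmc goo rwx
Hunk 4: at line 4 remove [ftd,vydwj] add [ncsyb,qic] -> 14 lines: mgd lrtc tbkgf xsbrt apl ncsyb qic oaf yorln ccmct dqnfg vmc goo rwx
Final line count: 14

Answer: 14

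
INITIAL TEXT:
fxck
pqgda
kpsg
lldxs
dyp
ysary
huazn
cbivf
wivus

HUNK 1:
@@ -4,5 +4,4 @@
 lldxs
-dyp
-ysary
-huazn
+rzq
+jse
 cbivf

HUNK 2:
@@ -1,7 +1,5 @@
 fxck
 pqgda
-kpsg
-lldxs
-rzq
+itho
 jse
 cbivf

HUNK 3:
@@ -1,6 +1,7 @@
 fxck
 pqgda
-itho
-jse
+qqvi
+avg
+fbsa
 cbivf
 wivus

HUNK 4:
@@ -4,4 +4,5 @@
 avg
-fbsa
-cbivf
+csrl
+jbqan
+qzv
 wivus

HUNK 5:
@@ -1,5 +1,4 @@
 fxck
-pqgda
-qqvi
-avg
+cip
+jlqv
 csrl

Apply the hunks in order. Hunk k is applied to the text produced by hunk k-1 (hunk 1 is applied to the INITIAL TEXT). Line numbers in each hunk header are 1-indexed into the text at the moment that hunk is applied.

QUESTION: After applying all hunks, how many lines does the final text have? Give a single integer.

Answer: 7

Derivation:
Hunk 1: at line 4 remove [dyp,ysary,huazn] add [rzq,jse] -> 8 lines: fxck pqgda kpsg lldxs rzq jse cbivf wivus
Hunk 2: at line 1 remove [kpsg,lldxs,rzq] add [itho] -> 6 lines: fxck pqgda itho jse cbivf wivus
Hunk 3: at line 1 remove [itho,jse] add [qqvi,avg,fbsa] -> 7 lines: fxck pqgda qqvi avg fbsa cbivf wivus
Hunk 4: at line 4 remove [fbsa,cbivf] add [csrl,jbqan,qzv] -> 8 lines: fxck pqgda qqvi avg csrl jbqan qzv wivus
Hunk 5: at line 1 remove [pqgda,qqvi,avg] add [cip,jlqv] -> 7 lines: fxck cip jlqv csrl jbqan qzv wivus
Final line count: 7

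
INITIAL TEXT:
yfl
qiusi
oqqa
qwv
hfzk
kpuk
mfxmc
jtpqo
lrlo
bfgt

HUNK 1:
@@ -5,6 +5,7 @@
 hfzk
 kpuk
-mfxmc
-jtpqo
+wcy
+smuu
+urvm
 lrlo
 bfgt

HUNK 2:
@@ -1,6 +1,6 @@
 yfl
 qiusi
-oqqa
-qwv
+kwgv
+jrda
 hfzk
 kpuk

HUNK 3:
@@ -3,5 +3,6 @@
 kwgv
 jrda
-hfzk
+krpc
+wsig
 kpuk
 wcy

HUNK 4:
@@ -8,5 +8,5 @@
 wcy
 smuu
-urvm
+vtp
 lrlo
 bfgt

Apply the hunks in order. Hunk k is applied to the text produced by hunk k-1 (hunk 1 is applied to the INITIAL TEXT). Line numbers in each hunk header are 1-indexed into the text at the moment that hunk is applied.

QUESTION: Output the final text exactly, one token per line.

Answer: yfl
qiusi
kwgv
jrda
krpc
wsig
kpuk
wcy
smuu
vtp
lrlo
bfgt

Derivation:
Hunk 1: at line 5 remove [mfxmc,jtpqo] add [wcy,smuu,urvm] -> 11 lines: yfl qiusi oqqa qwv hfzk kpuk wcy smuu urvm lrlo bfgt
Hunk 2: at line 1 remove [oqqa,qwv] add [kwgv,jrda] -> 11 lines: yfl qiusi kwgv jrda hfzk kpuk wcy smuu urvm lrlo bfgt
Hunk 3: at line 3 remove [hfzk] add [krpc,wsig] -> 12 lines: yfl qiusi kwgv jrda krpc wsig kpuk wcy smuu urvm lrlo bfgt
Hunk 4: at line 8 remove [urvm] add [vtp] -> 12 lines: yfl qiusi kwgv jrda krpc wsig kpuk wcy smuu vtp lrlo bfgt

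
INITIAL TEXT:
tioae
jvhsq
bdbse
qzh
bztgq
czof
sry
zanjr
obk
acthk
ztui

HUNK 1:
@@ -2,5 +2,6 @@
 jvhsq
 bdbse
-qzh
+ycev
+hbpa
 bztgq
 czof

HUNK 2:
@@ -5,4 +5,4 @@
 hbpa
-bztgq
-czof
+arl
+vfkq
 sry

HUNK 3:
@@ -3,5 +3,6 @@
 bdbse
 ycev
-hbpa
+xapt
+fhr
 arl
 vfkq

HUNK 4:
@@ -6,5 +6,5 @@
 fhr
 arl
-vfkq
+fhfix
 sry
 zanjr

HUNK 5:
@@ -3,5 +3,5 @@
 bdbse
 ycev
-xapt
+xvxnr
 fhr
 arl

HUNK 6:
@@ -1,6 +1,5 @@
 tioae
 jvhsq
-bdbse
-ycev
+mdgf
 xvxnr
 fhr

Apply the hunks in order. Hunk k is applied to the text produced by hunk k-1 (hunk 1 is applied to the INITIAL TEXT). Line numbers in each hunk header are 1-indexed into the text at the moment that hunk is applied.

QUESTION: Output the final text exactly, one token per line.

Answer: tioae
jvhsq
mdgf
xvxnr
fhr
arl
fhfix
sry
zanjr
obk
acthk
ztui

Derivation:
Hunk 1: at line 2 remove [qzh] add [ycev,hbpa] -> 12 lines: tioae jvhsq bdbse ycev hbpa bztgq czof sry zanjr obk acthk ztui
Hunk 2: at line 5 remove [bztgq,czof] add [arl,vfkq] -> 12 lines: tioae jvhsq bdbse ycev hbpa arl vfkq sry zanjr obk acthk ztui
Hunk 3: at line 3 remove [hbpa] add [xapt,fhr] -> 13 lines: tioae jvhsq bdbse ycev xapt fhr arl vfkq sry zanjr obk acthk ztui
Hunk 4: at line 6 remove [vfkq] add [fhfix] -> 13 lines: tioae jvhsq bdbse ycev xapt fhr arl fhfix sry zanjr obk acthk ztui
Hunk 5: at line 3 remove [xapt] add [xvxnr] -> 13 lines: tioae jvhsq bdbse ycev xvxnr fhr arl fhfix sry zanjr obk acthk ztui
Hunk 6: at line 1 remove [bdbse,ycev] add [mdgf] -> 12 lines: tioae jvhsq mdgf xvxnr fhr arl fhfix sry zanjr obk acthk ztui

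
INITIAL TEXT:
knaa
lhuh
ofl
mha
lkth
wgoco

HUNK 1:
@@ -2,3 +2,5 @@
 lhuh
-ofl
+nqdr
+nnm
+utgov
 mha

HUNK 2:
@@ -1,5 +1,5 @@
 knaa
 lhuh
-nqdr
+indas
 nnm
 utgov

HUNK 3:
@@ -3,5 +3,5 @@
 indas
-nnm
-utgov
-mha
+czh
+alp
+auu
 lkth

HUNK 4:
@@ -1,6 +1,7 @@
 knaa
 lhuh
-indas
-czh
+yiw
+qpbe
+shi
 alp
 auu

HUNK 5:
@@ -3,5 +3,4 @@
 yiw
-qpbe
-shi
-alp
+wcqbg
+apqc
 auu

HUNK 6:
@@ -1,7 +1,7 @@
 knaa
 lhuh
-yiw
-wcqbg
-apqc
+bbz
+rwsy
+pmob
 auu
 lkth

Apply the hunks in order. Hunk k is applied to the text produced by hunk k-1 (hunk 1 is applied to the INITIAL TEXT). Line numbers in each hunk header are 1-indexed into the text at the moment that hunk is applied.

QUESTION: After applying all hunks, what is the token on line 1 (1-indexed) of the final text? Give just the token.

Hunk 1: at line 2 remove [ofl] add [nqdr,nnm,utgov] -> 8 lines: knaa lhuh nqdr nnm utgov mha lkth wgoco
Hunk 2: at line 1 remove [nqdr] add [indas] -> 8 lines: knaa lhuh indas nnm utgov mha lkth wgoco
Hunk 3: at line 3 remove [nnm,utgov,mha] add [czh,alp,auu] -> 8 lines: knaa lhuh indas czh alp auu lkth wgoco
Hunk 4: at line 1 remove [indas,czh] add [yiw,qpbe,shi] -> 9 lines: knaa lhuh yiw qpbe shi alp auu lkth wgoco
Hunk 5: at line 3 remove [qpbe,shi,alp] add [wcqbg,apqc] -> 8 lines: knaa lhuh yiw wcqbg apqc auu lkth wgoco
Hunk 6: at line 1 remove [yiw,wcqbg,apqc] add [bbz,rwsy,pmob] -> 8 lines: knaa lhuh bbz rwsy pmob auu lkth wgoco
Final line 1: knaa

Answer: knaa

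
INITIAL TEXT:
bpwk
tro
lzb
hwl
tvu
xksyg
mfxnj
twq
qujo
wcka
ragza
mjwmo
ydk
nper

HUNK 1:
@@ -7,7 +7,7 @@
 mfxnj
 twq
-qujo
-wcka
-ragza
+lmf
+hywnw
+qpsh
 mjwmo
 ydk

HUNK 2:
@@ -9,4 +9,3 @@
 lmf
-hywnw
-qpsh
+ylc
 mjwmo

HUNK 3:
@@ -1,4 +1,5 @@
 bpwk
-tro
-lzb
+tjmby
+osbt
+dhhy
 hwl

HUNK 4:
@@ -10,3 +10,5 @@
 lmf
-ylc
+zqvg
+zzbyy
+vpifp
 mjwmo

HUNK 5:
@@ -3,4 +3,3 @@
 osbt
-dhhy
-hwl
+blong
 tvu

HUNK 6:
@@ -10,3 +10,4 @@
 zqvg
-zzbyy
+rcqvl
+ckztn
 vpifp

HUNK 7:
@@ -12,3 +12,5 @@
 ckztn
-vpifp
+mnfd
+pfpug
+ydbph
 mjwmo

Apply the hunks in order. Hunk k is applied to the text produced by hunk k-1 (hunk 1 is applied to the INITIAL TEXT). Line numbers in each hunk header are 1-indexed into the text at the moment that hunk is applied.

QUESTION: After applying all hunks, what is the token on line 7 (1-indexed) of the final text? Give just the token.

Hunk 1: at line 7 remove [qujo,wcka,ragza] add [lmf,hywnw,qpsh] -> 14 lines: bpwk tro lzb hwl tvu xksyg mfxnj twq lmf hywnw qpsh mjwmo ydk nper
Hunk 2: at line 9 remove [hywnw,qpsh] add [ylc] -> 13 lines: bpwk tro lzb hwl tvu xksyg mfxnj twq lmf ylc mjwmo ydk nper
Hunk 3: at line 1 remove [tro,lzb] add [tjmby,osbt,dhhy] -> 14 lines: bpwk tjmby osbt dhhy hwl tvu xksyg mfxnj twq lmf ylc mjwmo ydk nper
Hunk 4: at line 10 remove [ylc] add [zqvg,zzbyy,vpifp] -> 16 lines: bpwk tjmby osbt dhhy hwl tvu xksyg mfxnj twq lmf zqvg zzbyy vpifp mjwmo ydk nper
Hunk 5: at line 3 remove [dhhy,hwl] add [blong] -> 15 lines: bpwk tjmby osbt blong tvu xksyg mfxnj twq lmf zqvg zzbyy vpifp mjwmo ydk nper
Hunk 6: at line 10 remove [zzbyy] add [rcqvl,ckztn] -> 16 lines: bpwk tjmby osbt blong tvu xksyg mfxnj twq lmf zqvg rcqvl ckztn vpifp mjwmo ydk nper
Hunk 7: at line 12 remove [vpifp] add [mnfd,pfpug,ydbph] -> 18 lines: bpwk tjmby osbt blong tvu xksyg mfxnj twq lmf zqvg rcqvl ckztn mnfd pfpug ydbph mjwmo ydk nper
Final line 7: mfxnj

Answer: mfxnj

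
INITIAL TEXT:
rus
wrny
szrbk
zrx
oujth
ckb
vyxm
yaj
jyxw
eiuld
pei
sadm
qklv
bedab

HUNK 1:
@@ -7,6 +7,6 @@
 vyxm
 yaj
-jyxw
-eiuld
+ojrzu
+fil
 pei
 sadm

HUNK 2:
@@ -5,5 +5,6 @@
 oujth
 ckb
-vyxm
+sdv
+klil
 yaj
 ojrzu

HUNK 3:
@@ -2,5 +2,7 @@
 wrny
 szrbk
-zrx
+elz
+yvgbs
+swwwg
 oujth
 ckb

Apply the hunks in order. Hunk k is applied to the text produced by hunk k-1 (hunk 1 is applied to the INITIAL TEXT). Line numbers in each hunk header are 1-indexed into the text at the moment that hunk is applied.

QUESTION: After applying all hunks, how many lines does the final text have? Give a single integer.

Hunk 1: at line 7 remove [jyxw,eiuld] add [ojrzu,fil] -> 14 lines: rus wrny szrbk zrx oujth ckb vyxm yaj ojrzu fil pei sadm qklv bedab
Hunk 2: at line 5 remove [vyxm] add [sdv,klil] -> 15 lines: rus wrny szrbk zrx oujth ckb sdv klil yaj ojrzu fil pei sadm qklv bedab
Hunk 3: at line 2 remove [zrx] add [elz,yvgbs,swwwg] -> 17 lines: rus wrny szrbk elz yvgbs swwwg oujth ckb sdv klil yaj ojrzu fil pei sadm qklv bedab
Final line count: 17

Answer: 17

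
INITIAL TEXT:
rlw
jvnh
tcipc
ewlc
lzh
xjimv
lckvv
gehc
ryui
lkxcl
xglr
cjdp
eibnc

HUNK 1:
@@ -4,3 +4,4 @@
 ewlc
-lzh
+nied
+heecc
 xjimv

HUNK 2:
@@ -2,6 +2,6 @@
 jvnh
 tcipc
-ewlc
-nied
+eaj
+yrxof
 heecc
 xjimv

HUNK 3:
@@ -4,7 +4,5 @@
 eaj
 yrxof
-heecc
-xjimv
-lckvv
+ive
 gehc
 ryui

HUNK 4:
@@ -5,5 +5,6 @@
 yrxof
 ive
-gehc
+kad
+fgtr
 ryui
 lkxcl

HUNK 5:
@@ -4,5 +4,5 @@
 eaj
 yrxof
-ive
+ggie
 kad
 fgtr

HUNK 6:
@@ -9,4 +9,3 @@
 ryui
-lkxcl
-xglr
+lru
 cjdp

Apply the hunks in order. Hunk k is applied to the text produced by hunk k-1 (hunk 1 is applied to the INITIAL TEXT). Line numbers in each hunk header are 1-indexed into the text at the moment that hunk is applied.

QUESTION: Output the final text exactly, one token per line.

Hunk 1: at line 4 remove [lzh] add [nied,heecc] -> 14 lines: rlw jvnh tcipc ewlc nied heecc xjimv lckvv gehc ryui lkxcl xglr cjdp eibnc
Hunk 2: at line 2 remove [ewlc,nied] add [eaj,yrxof] -> 14 lines: rlw jvnh tcipc eaj yrxof heecc xjimv lckvv gehc ryui lkxcl xglr cjdp eibnc
Hunk 3: at line 4 remove [heecc,xjimv,lckvv] add [ive] -> 12 lines: rlw jvnh tcipc eaj yrxof ive gehc ryui lkxcl xglr cjdp eibnc
Hunk 4: at line 5 remove [gehc] add [kad,fgtr] -> 13 lines: rlw jvnh tcipc eaj yrxof ive kad fgtr ryui lkxcl xglr cjdp eibnc
Hunk 5: at line 4 remove [ive] add [ggie] -> 13 lines: rlw jvnh tcipc eaj yrxof ggie kad fgtr ryui lkxcl xglr cjdp eibnc
Hunk 6: at line 9 remove [lkxcl,xglr] add [lru] -> 12 lines: rlw jvnh tcipc eaj yrxof ggie kad fgtr ryui lru cjdp eibnc

Answer: rlw
jvnh
tcipc
eaj
yrxof
ggie
kad
fgtr
ryui
lru
cjdp
eibnc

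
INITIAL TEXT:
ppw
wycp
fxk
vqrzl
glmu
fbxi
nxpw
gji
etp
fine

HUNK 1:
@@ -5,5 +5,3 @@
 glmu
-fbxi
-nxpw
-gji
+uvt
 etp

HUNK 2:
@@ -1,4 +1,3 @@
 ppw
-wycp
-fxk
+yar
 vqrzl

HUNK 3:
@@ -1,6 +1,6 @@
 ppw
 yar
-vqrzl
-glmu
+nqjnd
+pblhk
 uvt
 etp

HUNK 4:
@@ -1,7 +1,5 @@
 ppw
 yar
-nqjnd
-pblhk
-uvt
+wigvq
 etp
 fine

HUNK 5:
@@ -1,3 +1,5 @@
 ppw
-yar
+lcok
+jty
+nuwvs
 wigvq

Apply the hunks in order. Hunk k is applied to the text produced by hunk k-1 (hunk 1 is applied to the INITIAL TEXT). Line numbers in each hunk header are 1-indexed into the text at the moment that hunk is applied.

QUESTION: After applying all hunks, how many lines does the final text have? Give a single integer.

Hunk 1: at line 5 remove [fbxi,nxpw,gji] add [uvt] -> 8 lines: ppw wycp fxk vqrzl glmu uvt etp fine
Hunk 2: at line 1 remove [wycp,fxk] add [yar] -> 7 lines: ppw yar vqrzl glmu uvt etp fine
Hunk 3: at line 1 remove [vqrzl,glmu] add [nqjnd,pblhk] -> 7 lines: ppw yar nqjnd pblhk uvt etp fine
Hunk 4: at line 1 remove [nqjnd,pblhk,uvt] add [wigvq] -> 5 lines: ppw yar wigvq etp fine
Hunk 5: at line 1 remove [yar] add [lcok,jty,nuwvs] -> 7 lines: ppw lcok jty nuwvs wigvq etp fine
Final line count: 7

Answer: 7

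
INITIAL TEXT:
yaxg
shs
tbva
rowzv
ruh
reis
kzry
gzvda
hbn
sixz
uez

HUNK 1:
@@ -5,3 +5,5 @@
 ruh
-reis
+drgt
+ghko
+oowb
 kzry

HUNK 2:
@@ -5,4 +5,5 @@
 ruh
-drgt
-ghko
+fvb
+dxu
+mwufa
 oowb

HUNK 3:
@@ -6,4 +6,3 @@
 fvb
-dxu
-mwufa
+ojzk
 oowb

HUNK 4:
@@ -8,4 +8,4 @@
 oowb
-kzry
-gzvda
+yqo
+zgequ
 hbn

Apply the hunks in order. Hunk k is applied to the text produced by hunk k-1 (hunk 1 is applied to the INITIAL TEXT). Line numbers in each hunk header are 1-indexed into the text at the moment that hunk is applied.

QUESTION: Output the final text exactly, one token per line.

Answer: yaxg
shs
tbva
rowzv
ruh
fvb
ojzk
oowb
yqo
zgequ
hbn
sixz
uez

Derivation:
Hunk 1: at line 5 remove [reis] add [drgt,ghko,oowb] -> 13 lines: yaxg shs tbva rowzv ruh drgt ghko oowb kzry gzvda hbn sixz uez
Hunk 2: at line 5 remove [drgt,ghko] add [fvb,dxu,mwufa] -> 14 lines: yaxg shs tbva rowzv ruh fvb dxu mwufa oowb kzry gzvda hbn sixz uez
Hunk 3: at line 6 remove [dxu,mwufa] add [ojzk] -> 13 lines: yaxg shs tbva rowzv ruh fvb ojzk oowb kzry gzvda hbn sixz uez
Hunk 4: at line 8 remove [kzry,gzvda] add [yqo,zgequ] -> 13 lines: yaxg shs tbva rowzv ruh fvb ojzk oowb yqo zgequ hbn sixz uez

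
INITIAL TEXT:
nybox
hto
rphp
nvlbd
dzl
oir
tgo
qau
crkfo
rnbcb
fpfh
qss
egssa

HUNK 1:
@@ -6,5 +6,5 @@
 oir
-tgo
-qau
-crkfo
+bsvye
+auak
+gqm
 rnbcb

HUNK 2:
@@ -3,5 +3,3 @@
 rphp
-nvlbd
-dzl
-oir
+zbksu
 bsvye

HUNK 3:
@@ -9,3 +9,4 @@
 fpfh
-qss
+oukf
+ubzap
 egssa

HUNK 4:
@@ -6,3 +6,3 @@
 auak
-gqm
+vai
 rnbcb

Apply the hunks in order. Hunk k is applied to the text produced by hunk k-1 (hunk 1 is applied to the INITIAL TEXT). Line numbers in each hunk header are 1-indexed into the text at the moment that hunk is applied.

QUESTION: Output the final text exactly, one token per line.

Hunk 1: at line 6 remove [tgo,qau,crkfo] add [bsvye,auak,gqm] -> 13 lines: nybox hto rphp nvlbd dzl oir bsvye auak gqm rnbcb fpfh qss egssa
Hunk 2: at line 3 remove [nvlbd,dzl,oir] add [zbksu] -> 11 lines: nybox hto rphp zbksu bsvye auak gqm rnbcb fpfh qss egssa
Hunk 3: at line 9 remove [qss] add [oukf,ubzap] -> 12 lines: nybox hto rphp zbksu bsvye auak gqm rnbcb fpfh oukf ubzap egssa
Hunk 4: at line 6 remove [gqm] add [vai] -> 12 lines: nybox hto rphp zbksu bsvye auak vai rnbcb fpfh oukf ubzap egssa

Answer: nybox
hto
rphp
zbksu
bsvye
auak
vai
rnbcb
fpfh
oukf
ubzap
egssa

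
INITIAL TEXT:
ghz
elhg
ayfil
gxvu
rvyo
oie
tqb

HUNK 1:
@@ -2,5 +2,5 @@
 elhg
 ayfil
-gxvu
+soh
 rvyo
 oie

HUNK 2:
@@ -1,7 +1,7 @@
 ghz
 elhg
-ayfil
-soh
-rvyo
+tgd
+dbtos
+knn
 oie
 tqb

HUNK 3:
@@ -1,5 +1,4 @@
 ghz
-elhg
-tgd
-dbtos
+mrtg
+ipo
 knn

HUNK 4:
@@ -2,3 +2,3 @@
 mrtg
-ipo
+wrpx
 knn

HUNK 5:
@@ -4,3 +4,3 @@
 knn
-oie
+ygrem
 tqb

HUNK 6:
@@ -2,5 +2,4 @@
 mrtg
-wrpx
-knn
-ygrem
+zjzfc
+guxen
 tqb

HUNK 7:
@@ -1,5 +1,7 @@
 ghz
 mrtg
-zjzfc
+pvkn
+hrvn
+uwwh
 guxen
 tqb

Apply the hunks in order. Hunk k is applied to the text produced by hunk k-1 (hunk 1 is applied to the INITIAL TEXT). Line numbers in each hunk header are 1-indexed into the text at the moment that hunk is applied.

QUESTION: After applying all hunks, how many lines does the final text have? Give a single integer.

Answer: 7

Derivation:
Hunk 1: at line 2 remove [gxvu] add [soh] -> 7 lines: ghz elhg ayfil soh rvyo oie tqb
Hunk 2: at line 1 remove [ayfil,soh,rvyo] add [tgd,dbtos,knn] -> 7 lines: ghz elhg tgd dbtos knn oie tqb
Hunk 3: at line 1 remove [elhg,tgd,dbtos] add [mrtg,ipo] -> 6 lines: ghz mrtg ipo knn oie tqb
Hunk 4: at line 2 remove [ipo] add [wrpx] -> 6 lines: ghz mrtg wrpx knn oie tqb
Hunk 5: at line 4 remove [oie] add [ygrem] -> 6 lines: ghz mrtg wrpx knn ygrem tqb
Hunk 6: at line 2 remove [wrpx,knn,ygrem] add [zjzfc,guxen] -> 5 lines: ghz mrtg zjzfc guxen tqb
Hunk 7: at line 1 remove [zjzfc] add [pvkn,hrvn,uwwh] -> 7 lines: ghz mrtg pvkn hrvn uwwh guxen tqb
Final line count: 7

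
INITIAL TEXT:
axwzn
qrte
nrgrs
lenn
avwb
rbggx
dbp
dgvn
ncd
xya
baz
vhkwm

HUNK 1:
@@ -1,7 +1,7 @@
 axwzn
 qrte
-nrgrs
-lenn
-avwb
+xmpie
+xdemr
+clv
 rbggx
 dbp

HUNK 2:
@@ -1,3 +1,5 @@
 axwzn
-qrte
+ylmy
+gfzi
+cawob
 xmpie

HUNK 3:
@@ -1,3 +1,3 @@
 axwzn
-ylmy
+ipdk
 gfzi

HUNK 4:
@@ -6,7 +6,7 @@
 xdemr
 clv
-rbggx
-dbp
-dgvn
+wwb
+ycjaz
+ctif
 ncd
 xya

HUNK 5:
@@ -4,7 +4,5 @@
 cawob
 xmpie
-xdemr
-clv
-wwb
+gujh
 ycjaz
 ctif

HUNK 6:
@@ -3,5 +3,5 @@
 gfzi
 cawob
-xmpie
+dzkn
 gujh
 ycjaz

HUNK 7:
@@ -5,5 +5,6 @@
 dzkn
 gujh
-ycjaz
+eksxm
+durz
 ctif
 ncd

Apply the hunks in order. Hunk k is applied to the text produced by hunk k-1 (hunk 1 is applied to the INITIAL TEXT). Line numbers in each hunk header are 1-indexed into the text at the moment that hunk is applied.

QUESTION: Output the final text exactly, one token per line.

Answer: axwzn
ipdk
gfzi
cawob
dzkn
gujh
eksxm
durz
ctif
ncd
xya
baz
vhkwm

Derivation:
Hunk 1: at line 1 remove [nrgrs,lenn,avwb] add [xmpie,xdemr,clv] -> 12 lines: axwzn qrte xmpie xdemr clv rbggx dbp dgvn ncd xya baz vhkwm
Hunk 2: at line 1 remove [qrte] add [ylmy,gfzi,cawob] -> 14 lines: axwzn ylmy gfzi cawob xmpie xdemr clv rbggx dbp dgvn ncd xya baz vhkwm
Hunk 3: at line 1 remove [ylmy] add [ipdk] -> 14 lines: axwzn ipdk gfzi cawob xmpie xdemr clv rbggx dbp dgvn ncd xya baz vhkwm
Hunk 4: at line 6 remove [rbggx,dbp,dgvn] add [wwb,ycjaz,ctif] -> 14 lines: axwzn ipdk gfzi cawob xmpie xdemr clv wwb ycjaz ctif ncd xya baz vhkwm
Hunk 5: at line 4 remove [xdemr,clv,wwb] add [gujh] -> 12 lines: axwzn ipdk gfzi cawob xmpie gujh ycjaz ctif ncd xya baz vhkwm
Hunk 6: at line 3 remove [xmpie] add [dzkn] -> 12 lines: axwzn ipdk gfzi cawob dzkn gujh ycjaz ctif ncd xya baz vhkwm
Hunk 7: at line 5 remove [ycjaz] add [eksxm,durz] -> 13 lines: axwzn ipdk gfzi cawob dzkn gujh eksxm durz ctif ncd xya baz vhkwm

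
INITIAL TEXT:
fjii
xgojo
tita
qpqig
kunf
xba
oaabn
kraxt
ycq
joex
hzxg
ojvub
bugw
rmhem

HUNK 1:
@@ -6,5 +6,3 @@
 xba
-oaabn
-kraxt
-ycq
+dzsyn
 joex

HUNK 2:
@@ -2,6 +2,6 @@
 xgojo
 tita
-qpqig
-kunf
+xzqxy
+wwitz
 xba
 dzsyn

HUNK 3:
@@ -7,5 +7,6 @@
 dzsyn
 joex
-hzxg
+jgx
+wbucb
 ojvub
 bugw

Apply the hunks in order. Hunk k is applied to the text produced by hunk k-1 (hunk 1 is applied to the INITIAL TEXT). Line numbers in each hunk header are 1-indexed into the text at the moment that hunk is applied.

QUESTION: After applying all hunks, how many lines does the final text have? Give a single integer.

Hunk 1: at line 6 remove [oaabn,kraxt,ycq] add [dzsyn] -> 12 lines: fjii xgojo tita qpqig kunf xba dzsyn joex hzxg ojvub bugw rmhem
Hunk 2: at line 2 remove [qpqig,kunf] add [xzqxy,wwitz] -> 12 lines: fjii xgojo tita xzqxy wwitz xba dzsyn joex hzxg ojvub bugw rmhem
Hunk 3: at line 7 remove [hzxg] add [jgx,wbucb] -> 13 lines: fjii xgojo tita xzqxy wwitz xba dzsyn joex jgx wbucb ojvub bugw rmhem
Final line count: 13

Answer: 13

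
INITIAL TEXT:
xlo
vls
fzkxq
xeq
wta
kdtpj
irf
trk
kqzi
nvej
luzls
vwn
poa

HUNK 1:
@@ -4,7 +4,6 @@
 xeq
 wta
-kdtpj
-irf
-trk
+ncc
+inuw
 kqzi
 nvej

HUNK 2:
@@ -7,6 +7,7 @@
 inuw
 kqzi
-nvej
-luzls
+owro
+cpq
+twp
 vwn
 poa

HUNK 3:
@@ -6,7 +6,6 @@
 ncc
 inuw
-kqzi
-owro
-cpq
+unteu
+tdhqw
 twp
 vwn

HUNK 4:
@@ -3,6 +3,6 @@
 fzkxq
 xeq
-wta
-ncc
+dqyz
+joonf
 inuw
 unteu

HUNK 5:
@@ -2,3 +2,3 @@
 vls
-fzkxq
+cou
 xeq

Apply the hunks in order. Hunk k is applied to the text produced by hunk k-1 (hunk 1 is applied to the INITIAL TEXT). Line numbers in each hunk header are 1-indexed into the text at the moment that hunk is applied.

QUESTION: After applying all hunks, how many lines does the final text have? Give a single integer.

Hunk 1: at line 4 remove [kdtpj,irf,trk] add [ncc,inuw] -> 12 lines: xlo vls fzkxq xeq wta ncc inuw kqzi nvej luzls vwn poa
Hunk 2: at line 7 remove [nvej,luzls] add [owro,cpq,twp] -> 13 lines: xlo vls fzkxq xeq wta ncc inuw kqzi owro cpq twp vwn poa
Hunk 3: at line 6 remove [kqzi,owro,cpq] add [unteu,tdhqw] -> 12 lines: xlo vls fzkxq xeq wta ncc inuw unteu tdhqw twp vwn poa
Hunk 4: at line 3 remove [wta,ncc] add [dqyz,joonf] -> 12 lines: xlo vls fzkxq xeq dqyz joonf inuw unteu tdhqw twp vwn poa
Hunk 5: at line 2 remove [fzkxq] add [cou] -> 12 lines: xlo vls cou xeq dqyz joonf inuw unteu tdhqw twp vwn poa
Final line count: 12

Answer: 12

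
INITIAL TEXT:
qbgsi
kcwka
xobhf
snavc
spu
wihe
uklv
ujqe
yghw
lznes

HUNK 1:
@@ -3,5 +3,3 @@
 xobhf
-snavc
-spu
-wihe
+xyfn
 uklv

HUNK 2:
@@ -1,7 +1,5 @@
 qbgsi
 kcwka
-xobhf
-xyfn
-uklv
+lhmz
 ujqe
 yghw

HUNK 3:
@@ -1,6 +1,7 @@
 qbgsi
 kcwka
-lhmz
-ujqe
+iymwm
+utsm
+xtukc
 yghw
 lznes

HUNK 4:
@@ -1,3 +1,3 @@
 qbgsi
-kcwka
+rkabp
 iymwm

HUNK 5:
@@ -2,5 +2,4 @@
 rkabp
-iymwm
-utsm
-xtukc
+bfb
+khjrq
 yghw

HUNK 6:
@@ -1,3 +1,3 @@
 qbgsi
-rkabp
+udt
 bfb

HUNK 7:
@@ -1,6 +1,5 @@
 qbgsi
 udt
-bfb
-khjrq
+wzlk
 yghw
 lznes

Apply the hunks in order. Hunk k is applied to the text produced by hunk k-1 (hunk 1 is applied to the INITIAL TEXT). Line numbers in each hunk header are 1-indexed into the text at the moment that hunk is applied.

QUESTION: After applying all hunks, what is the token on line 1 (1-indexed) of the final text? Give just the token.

Answer: qbgsi

Derivation:
Hunk 1: at line 3 remove [snavc,spu,wihe] add [xyfn] -> 8 lines: qbgsi kcwka xobhf xyfn uklv ujqe yghw lznes
Hunk 2: at line 1 remove [xobhf,xyfn,uklv] add [lhmz] -> 6 lines: qbgsi kcwka lhmz ujqe yghw lznes
Hunk 3: at line 1 remove [lhmz,ujqe] add [iymwm,utsm,xtukc] -> 7 lines: qbgsi kcwka iymwm utsm xtukc yghw lznes
Hunk 4: at line 1 remove [kcwka] add [rkabp] -> 7 lines: qbgsi rkabp iymwm utsm xtukc yghw lznes
Hunk 5: at line 2 remove [iymwm,utsm,xtukc] add [bfb,khjrq] -> 6 lines: qbgsi rkabp bfb khjrq yghw lznes
Hunk 6: at line 1 remove [rkabp] add [udt] -> 6 lines: qbgsi udt bfb khjrq yghw lznes
Hunk 7: at line 1 remove [bfb,khjrq] add [wzlk] -> 5 lines: qbgsi udt wzlk yghw lznes
Final line 1: qbgsi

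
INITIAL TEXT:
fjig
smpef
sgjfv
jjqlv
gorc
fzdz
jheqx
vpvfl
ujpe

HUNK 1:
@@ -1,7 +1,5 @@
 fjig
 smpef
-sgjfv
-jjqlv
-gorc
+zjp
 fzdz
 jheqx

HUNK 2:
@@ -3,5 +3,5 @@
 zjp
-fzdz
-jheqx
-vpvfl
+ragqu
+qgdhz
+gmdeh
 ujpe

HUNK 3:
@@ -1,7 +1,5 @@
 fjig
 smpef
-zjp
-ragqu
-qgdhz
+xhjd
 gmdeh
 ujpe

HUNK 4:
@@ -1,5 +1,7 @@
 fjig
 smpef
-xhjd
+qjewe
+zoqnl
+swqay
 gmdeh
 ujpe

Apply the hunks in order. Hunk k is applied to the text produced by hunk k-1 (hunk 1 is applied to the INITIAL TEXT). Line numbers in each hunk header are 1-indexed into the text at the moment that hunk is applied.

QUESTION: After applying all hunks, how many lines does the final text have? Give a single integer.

Answer: 7

Derivation:
Hunk 1: at line 1 remove [sgjfv,jjqlv,gorc] add [zjp] -> 7 lines: fjig smpef zjp fzdz jheqx vpvfl ujpe
Hunk 2: at line 3 remove [fzdz,jheqx,vpvfl] add [ragqu,qgdhz,gmdeh] -> 7 lines: fjig smpef zjp ragqu qgdhz gmdeh ujpe
Hunk 3: at line 1 remove [zjp,ragqu,qgdhz] add [xhjd] -> 5 lines: fjig smpef xhjd gmdeh ujpe
Hunk 4: at line 1 remove [xhjd] add [qjewe,zoqnl,swqay] -> 7 lines: fjig smpef qjewe zoqnl swqay gmdeh ujpe
Final line count: 7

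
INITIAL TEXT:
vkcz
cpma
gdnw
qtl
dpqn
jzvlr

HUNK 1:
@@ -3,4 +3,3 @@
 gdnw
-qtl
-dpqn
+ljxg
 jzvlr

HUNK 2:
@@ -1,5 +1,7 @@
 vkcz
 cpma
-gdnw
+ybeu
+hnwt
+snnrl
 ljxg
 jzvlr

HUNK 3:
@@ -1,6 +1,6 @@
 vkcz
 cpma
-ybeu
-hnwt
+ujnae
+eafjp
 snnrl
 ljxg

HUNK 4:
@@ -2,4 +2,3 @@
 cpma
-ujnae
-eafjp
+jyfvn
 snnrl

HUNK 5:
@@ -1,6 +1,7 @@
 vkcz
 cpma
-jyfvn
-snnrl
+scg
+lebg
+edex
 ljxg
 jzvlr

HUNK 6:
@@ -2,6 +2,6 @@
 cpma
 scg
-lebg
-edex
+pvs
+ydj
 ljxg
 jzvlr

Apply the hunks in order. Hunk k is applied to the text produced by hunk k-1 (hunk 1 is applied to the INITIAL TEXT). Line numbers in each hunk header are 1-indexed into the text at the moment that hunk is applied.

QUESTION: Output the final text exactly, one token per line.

Hunk 1: at line 3 remove [qtl,dpqn] add [ljxg] -> 5 lines: vkcz cpma gdnw ljxg jzvlr
Hunk 2: at line 1 remove [gdnw] add [ybeu,hnwt,snnrl] -> 7 lines: vkcz cpma ybeu hnwt snnrl ljxg jzvlr
Hunk 3: at line 1 remove [ybeu,hnwt] add [ujnae,eafjp] -> 7 lines: vkcz cpma ujnae eafjp snnrl ljxg jzvlr
Hunk 4: at line 2 remove [ujnae,eafjp] add [jyfvn] -> 6 lines: vkcz cpma jyfvn snnrl ljxg jzvlr
Hunk 5: at line 1 remove [jyfvn,snnrl] add [scg,lebg,edex] -> 7 lines: vkcz cpma scg lebg edex ljxg jzvlr
Hunk 6: at line 2 remove [lebg,edex] add [pvs,ydj] -> 7 lines: vkcz cpma scg pvs ydj ljxg jzvlr

Answer: vkcz
cpma
scg
pvs
ydj
ljxg
jzvlr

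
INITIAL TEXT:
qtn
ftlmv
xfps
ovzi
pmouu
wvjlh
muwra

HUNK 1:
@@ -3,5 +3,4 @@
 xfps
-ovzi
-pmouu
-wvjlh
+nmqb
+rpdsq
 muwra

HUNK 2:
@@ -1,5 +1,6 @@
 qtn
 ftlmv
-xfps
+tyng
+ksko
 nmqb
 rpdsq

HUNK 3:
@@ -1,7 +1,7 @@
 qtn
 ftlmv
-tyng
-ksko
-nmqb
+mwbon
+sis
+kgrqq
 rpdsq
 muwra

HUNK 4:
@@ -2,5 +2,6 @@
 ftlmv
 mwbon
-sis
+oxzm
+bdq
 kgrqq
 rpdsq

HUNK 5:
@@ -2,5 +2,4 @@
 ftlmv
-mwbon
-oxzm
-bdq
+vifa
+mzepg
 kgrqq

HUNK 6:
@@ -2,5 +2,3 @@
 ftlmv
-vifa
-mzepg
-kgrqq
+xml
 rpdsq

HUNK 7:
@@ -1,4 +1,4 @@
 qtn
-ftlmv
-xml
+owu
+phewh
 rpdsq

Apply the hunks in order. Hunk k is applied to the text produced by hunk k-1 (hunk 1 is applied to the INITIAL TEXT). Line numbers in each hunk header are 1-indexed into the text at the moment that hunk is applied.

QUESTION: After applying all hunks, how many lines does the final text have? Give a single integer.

Hunk 1: at line 3 remove [ovzi,pmouu,wvjlh] add [nmqb,rpdsq] -> 6 lines: qtn ftlmv xfps nmqb rpdsq muwra
Hunk 2: at line 1 remove [xfps] add [tyng,ksko] -> 7 lines: qtn ftlmv tyng ksko nmqb rpdsq muwra
Hunk 3: at line 1 remove [tyng,ksko,nmqb] add [mwbon,sis,kgrqq] -> 7 lines: qtn ftlmv mwbon sis kgrqq rpdsq muwra
Hunk 4: at line 2 remove [sis] add [oxzm,bdq] -> 8 lines: qtn ftlmv mwbon oxzm bdq kgrqq rpdsq muwra
Hunk 5: at line 2 remove [mwbon,oxzm,bdq] add [vifa,mzepg] -> 7 lines: qtn ftlmv vifa mzepg kgrqq rpdsq muwra
Hunk 6: at line 2 remove [vifa,mzepg,kgrqq] add [xml] -> 5 lines: qtn ftlmv xml rpdsq muwra
Hunk 7: at line 1 remove [ftlmv,xml] add [owu,phewh] -> 5 lines: qtn owu phewh rpdsq muwra
Final line count: 5

Answer: 5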